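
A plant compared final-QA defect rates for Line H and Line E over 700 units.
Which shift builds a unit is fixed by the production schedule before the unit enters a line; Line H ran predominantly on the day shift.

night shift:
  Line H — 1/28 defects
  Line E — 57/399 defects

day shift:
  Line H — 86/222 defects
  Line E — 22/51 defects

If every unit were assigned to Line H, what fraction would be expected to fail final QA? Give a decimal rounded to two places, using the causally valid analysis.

0.17

The shift-specific comparison favours Line H throughout, but the pooled figures favour Line E. The question is whether to condition on shift.
Since shift is a pre-existing factor (not a product of the line) and it affects the outcome on its own, it is a confounder. The stratified rates, not the pooled rate, identify the causal effect.
Standardising Line H to the population shift mix: 0.610·1/28 + 0.390·86/222 = 0.173.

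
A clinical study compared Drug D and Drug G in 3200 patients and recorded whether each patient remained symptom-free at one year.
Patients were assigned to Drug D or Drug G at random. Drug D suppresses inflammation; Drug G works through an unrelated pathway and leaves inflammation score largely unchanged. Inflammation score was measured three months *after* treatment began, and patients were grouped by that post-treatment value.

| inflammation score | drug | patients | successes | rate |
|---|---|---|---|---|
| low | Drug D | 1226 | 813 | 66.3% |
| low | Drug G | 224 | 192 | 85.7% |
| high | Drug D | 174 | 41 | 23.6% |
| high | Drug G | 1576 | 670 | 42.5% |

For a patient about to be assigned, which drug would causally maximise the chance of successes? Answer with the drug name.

Stratifying would compare drugs among patients the drugs themselves sorted into inflammation score groups — a form of selection on an intermediate. The unconditioned pooled rates give the total causal effect.
Pooled: Drug D 61.0% vs Drug G 47.9%; Drug D is higher overall.

Drug D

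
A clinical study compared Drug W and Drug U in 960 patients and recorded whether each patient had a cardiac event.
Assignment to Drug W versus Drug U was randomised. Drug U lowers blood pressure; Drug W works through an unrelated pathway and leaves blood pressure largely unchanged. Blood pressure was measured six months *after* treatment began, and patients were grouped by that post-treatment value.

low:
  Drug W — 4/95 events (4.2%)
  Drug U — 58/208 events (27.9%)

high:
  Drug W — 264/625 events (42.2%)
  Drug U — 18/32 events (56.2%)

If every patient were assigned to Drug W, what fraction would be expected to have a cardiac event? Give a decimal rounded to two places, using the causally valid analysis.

Blood pressure is recorded after the drug and is itself shifted by it — it sits on the causal path from drug to outcome. Conditioning on a mediator would strip out part of the effect we want; the pooled comparison gives the total causal effect.
So P(outcome | do(Drug W)) is just the pooled rate for Drug W: 268/720 = 0.372.

0.37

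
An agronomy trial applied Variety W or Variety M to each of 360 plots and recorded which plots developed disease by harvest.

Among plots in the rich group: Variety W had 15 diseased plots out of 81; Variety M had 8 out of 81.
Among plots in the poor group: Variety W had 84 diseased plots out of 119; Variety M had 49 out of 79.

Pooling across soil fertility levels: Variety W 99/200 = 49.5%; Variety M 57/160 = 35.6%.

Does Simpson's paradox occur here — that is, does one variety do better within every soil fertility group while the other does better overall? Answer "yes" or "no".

no

Within each soil fertility level (rich 18.5% vs 9.9%; poor 70.6% vs 62.0%), Variety M has the lower rate every time. Pooled: 49.5% vs 35.6% — Variety M has the lower rate overall. They agree.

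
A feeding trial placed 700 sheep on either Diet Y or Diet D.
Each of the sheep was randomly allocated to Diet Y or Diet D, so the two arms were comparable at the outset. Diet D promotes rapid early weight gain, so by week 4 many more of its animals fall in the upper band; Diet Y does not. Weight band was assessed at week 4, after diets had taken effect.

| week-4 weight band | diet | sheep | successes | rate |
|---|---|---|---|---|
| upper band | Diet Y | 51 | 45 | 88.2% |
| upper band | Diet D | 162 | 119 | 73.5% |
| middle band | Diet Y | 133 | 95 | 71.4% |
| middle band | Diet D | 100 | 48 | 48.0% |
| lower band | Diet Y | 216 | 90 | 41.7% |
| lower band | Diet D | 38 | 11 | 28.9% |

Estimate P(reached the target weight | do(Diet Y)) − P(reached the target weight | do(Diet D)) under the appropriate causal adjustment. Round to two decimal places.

-0.02

The stratified and pooled comparisons disagree (Diet Y wins within each week-4 weight band; Diet D wins overall), so the answer turns on the causal role of week-4 weight band.
The distribution of week-4 weight band is itself part of what the diet does — it is an intermediate outcome. Holding it fixed would remove that part of the effect; the total effect is the pooled difference.
The causal difference is the pooled difference: 0.575 − 0.593 = -0.018.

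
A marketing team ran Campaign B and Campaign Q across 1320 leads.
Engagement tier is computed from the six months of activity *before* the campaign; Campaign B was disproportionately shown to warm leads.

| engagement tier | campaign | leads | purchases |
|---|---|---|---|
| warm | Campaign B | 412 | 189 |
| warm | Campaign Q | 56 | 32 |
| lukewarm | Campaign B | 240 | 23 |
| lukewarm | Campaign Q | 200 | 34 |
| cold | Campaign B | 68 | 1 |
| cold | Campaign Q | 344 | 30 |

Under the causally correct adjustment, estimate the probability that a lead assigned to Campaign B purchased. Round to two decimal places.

0.20

The stratified and pooled comparisons disagree (Campaign Q wins within each engagement tier; Campaign B wins overall), so the answer turns on the causal role of engagement tier.
The imbalance in engagement tier arose from how leads were allocated, not from anything the campaign did; and engagement tier independently affects the outcome. The pooled gap is confounded — condition on engagement tier.
Standardising Campaign B to the population engagement tier mix: 0.355·189/412 + 0.333·23/240 + 0.312·1/68 = 0.199.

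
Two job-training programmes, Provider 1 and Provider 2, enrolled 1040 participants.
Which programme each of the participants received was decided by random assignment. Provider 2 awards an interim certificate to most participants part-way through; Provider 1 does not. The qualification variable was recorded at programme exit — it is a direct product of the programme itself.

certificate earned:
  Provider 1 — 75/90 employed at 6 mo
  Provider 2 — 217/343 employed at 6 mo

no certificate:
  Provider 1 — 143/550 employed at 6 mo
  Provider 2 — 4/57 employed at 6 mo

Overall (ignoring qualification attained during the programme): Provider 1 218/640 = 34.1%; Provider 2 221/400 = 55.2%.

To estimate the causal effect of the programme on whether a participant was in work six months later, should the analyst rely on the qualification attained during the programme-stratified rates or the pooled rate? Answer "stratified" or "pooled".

The stratified and pooled comparisons disagree (Provider 1 wins within each qualification attained during the programme; Provider 2 wins overall), so the answer turns on the causal role of qualification attained during the programme.
Qualification attained during the programme is recorded after the programme and is itself shifted by it — it sits on the causal path from programme to outcome. Conditioning on a mediator would strip out part of the effect we want; the pooled comparison gives the total causal effect.
Pooled: Provider 1 34.1% vs Provider 2 55.2%; Provider 2 is higher overall.

pooled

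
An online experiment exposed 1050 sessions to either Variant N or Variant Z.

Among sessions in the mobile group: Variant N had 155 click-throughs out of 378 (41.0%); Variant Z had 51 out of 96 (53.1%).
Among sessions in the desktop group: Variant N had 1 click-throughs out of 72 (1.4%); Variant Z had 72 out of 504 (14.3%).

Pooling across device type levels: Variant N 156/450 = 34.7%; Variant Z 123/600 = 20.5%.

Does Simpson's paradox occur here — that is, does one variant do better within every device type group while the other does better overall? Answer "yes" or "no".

Within each device type level (mobile 41.0% vs 53.1%; desktop 1.4% vs 14.3%), Variant Z has the higher rate every time. Pooled: 34.7% vs 20.5% — Variant N has the higher rate overall. The two comparisons disagree.

yes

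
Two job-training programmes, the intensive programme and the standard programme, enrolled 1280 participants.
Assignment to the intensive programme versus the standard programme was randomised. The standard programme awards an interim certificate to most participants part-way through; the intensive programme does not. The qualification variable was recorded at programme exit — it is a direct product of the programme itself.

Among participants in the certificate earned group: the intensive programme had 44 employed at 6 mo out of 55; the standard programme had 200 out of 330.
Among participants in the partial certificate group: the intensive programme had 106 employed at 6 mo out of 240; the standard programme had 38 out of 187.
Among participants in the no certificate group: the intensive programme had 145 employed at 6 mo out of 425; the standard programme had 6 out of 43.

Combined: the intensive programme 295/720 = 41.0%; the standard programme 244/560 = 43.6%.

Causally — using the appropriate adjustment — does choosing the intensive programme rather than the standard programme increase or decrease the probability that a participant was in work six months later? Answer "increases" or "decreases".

The stratified and pooled comparisons disagree (the intensive programme wins within each qualification attained during the programme; the standard programme wins overall), so the answer turns on the causal role of qualification attained during the programme.
Qualification attained during the programme here is a post-treatment variable shaped by the programme; conditioning on it would introduce bias rather than remove it. The overall comparison is the causal one.
Pooled: the intensive programme 41.0% vs the standard programme 43.6%; the standard programme is higher overall.

decreases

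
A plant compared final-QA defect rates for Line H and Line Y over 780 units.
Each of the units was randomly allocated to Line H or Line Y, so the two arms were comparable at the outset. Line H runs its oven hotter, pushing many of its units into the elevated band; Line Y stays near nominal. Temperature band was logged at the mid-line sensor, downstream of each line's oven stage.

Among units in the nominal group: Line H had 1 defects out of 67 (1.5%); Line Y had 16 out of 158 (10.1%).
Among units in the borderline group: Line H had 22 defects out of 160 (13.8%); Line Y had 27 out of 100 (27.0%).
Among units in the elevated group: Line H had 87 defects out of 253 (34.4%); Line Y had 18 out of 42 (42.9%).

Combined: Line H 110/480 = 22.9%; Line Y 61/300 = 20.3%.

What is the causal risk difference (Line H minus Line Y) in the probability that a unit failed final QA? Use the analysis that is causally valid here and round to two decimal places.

+0.03

In-process temperature band is downstream of the line. One should not condition on a consequence of treatment, so the overall rates are the right comparison.
The causal difference is the pooled difference: 0.229 − 0.203 = +0.026.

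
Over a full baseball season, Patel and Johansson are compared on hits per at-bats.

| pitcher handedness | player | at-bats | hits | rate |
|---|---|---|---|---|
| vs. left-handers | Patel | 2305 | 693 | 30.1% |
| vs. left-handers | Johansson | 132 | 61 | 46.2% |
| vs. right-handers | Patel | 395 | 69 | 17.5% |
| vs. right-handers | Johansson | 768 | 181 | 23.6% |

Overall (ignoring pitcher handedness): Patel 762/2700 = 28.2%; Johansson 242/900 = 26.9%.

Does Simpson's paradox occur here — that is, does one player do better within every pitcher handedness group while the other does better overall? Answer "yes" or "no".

Within each pitcher handedness level (vs. left-handers 30.1% vs 46.2%; vs. right-handers 17.5% vs 23.6%), Johansson has the higher rate every time. Pooled: 28.2% vs 26.9% — Patel has the higher rate overall. The two comparisons disagree.

yes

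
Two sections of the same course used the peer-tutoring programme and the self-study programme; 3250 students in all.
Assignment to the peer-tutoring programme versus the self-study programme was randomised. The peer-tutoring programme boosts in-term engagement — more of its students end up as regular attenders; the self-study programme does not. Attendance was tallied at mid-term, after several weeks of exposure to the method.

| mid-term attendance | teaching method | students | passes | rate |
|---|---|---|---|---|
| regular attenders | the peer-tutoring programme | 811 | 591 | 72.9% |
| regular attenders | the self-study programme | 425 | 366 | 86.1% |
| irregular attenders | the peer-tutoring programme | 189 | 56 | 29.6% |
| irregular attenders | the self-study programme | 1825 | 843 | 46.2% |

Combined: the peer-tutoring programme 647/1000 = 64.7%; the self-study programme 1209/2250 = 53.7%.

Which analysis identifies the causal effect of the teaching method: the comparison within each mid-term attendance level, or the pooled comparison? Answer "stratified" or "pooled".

The mid-term attendance-specific comparison favours the self-study programme throughout, but the pooled figures favour the peer-tutoring programme. The question is whether to condition on mid-term attendance.
The distribution of mid-term attendance is itself part of what the teaching method does — it is an intermediate outcome. Holding it fixed would remove that part of the effect; the total effect is the pooled difference.
Pooled: the peer-tutoring programme 64.7% vs the self-study programme 53.7%; the peer-tutoring programme is higher overall.

pooled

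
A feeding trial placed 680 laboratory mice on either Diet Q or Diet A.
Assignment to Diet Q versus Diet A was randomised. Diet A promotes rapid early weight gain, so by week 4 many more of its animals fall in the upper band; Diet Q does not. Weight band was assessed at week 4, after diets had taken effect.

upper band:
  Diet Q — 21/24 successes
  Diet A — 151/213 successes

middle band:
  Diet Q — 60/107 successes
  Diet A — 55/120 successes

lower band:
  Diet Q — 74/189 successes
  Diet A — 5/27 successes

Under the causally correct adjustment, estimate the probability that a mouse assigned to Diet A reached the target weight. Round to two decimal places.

Week-4 weight band lies on the pathway diet → week-4 weight band → outcome, so adjusting for it blocks the indirect effect. For the total causal effect of diet, use the unadjusted pooled rates.
So P(outcome | do(Diet A)) is just the pooled rate for Diet A: 211/360 = 0.586.

0.59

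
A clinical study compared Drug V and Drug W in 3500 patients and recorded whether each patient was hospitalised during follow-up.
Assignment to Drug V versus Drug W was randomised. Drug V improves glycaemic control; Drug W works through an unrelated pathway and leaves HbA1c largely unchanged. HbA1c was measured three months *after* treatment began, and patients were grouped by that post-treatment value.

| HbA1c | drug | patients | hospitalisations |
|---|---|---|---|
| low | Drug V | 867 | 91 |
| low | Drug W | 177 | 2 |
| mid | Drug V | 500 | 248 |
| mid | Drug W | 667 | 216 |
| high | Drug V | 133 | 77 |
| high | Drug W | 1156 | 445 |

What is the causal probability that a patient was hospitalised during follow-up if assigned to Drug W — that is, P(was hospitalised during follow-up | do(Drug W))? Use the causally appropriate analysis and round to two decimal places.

HbA1c is recorded after the drug and is itself shifted by it — it sits on the causal path from drug to outcome. Conditioning on a mediator would strip out part of the effect we want; the pooled comparison gives the total causal effect.
So P(outcome | do(Drug W)) is just the pooled rate for Drug W: 663/2000 = 0.332.

0.33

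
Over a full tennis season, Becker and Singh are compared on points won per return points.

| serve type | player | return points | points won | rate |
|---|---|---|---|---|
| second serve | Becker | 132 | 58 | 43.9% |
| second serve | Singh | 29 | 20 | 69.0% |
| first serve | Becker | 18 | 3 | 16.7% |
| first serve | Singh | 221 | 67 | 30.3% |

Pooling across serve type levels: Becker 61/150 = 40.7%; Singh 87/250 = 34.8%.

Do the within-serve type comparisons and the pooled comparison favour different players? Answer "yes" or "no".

yes

Within each serve type level (second serve 43.9% vs 69.0%; first serve 16.7% vs 30.3%), Singh has the higher rate every time. Pooled: 40.7% vs 34.8% — Becker has the higher rate overall. The two comparisons disagree.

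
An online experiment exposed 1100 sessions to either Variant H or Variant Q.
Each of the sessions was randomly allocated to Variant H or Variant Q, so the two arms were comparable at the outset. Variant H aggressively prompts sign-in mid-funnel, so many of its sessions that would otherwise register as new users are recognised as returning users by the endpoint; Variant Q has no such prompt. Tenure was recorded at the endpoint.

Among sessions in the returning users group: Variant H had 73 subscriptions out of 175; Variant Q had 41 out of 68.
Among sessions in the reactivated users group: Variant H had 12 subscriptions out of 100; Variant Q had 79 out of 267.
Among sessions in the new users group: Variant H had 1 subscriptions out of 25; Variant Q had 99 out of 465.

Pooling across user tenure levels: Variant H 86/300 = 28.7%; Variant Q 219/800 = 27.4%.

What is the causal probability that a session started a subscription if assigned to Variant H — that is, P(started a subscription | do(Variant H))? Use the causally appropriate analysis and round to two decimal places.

0.29

Within every user tenure level Variant Q has the higher rate, yet pooled Variant H does — Simpson's reversal.
Because the variant influences user tenure, user tenure is a post-treatment mediator, not a confounder. Stratifying on it would bias the estimate; the causal effect is the crude pooled difference.
So P(outcome | do(Variant H)) is just the pooled rate for Variant H: 86/300 = 0.287.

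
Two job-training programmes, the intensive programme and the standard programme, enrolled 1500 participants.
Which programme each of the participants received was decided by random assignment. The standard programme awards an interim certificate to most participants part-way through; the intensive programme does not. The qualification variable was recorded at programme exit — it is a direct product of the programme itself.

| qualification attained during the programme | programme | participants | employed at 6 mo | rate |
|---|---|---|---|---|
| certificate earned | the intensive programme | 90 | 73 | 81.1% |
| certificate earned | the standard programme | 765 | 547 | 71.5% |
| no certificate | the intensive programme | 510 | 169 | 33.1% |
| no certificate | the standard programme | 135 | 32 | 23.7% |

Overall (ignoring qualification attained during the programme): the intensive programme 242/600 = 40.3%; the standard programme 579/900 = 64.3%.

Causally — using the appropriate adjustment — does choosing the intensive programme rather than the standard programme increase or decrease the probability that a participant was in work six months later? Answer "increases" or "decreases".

decreases

The distribution of qualification attained during the programme is itself part of what the programme does — it is an intermediate outcome. Holding it fixed would remove that part of the effect; the total effect is the pooled difference.
Pooled: the intensive programme 40.3% vs the standard programme 64.3%; the standard programme is higher overall.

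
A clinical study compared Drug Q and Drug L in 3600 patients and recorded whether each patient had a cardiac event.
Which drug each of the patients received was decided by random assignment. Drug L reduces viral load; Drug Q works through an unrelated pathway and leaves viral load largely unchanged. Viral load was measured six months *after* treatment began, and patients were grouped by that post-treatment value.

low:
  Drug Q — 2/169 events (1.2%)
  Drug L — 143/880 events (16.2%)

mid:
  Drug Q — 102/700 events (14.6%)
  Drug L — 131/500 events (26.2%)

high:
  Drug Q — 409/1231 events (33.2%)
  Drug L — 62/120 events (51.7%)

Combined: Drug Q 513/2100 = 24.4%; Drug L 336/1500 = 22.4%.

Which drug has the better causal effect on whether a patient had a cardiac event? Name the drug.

Drug Q is lower inside every viral load stratum but Drug L is lower in aggregate. Whether to stratify depends on how viral load relates to the drug.
Viral load here is a post-treatment variable shaped by the drug; conditioning on it would introduce bias rather than remove it. The overall comparison is the causal one.
Pooled: Drug Q 24.4% vs Drug L 22.4%; Drug L is lower overall.

Drug L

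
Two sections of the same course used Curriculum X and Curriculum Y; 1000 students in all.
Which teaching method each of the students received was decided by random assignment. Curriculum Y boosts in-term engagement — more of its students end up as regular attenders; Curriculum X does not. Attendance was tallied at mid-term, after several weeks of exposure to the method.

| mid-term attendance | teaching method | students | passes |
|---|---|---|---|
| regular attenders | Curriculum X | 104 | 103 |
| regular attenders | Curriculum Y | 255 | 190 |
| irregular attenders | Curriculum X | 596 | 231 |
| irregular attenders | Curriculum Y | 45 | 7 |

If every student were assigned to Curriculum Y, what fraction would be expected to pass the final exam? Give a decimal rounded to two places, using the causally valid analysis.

Mid-term attendance here is a post-treatment variable shaped by the teaching method; conditioning on it would introduce bias rather than remove it. The overall comparison is the causal one.
So P(outcome | do(Curriculum Y)) is just the pooled rate for Curriculum Y: 197/300 = 0.657.

0.66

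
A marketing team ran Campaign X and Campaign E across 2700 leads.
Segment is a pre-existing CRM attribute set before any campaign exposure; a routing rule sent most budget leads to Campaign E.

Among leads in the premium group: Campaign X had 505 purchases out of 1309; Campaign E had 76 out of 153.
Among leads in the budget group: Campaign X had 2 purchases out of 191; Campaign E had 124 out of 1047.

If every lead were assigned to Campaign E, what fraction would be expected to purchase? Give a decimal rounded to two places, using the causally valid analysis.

Here customer segment is a common cause — it drives both which campaign a case falls under and the outcome. The crude comparison mixes populations; the stratum-specific rates are the causally relevant ones.
Standardising Campaign E to the population customer segment mix: 0.541·76/153 + 0.459·124/1047 = 0.323.

0.32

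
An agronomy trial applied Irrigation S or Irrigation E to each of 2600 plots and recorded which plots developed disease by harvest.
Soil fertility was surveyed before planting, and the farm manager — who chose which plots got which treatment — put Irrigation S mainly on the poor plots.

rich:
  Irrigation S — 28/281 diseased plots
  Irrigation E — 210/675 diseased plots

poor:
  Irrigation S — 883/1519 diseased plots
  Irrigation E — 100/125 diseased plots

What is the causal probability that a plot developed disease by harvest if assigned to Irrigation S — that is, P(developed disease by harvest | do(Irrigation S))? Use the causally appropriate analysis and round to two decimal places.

0.40

Within every soil fertility level Irrigation S has the lower rate, yet pooled Irrigation E does — Simpson's reversal.
Here soil fertility is a common cause — it drives both which irrigation a case falls under and the outcome. The crude comparison mixes populations; the stratum-specific rates are the causally relevant ones.
Standardising Irrigation S to the population soil fertility mix: 0.368·28/281 + 0.632·883/1519 = 0.404.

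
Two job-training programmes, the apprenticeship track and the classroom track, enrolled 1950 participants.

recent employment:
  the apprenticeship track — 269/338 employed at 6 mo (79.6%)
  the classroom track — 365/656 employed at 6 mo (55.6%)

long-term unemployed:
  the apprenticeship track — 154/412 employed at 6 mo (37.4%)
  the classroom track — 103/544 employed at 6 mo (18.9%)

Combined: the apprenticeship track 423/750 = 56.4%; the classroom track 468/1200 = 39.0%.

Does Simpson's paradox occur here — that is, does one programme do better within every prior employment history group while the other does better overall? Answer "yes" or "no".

Within each prior employment history level (recent employment 79.6% vs 55.6%; long-term unemployed 37.4% vs 18.9%), the apprenticeship track has the higher rate every time. Pooled: 56.4% vs 39.0% — the apprenticeship track has the higher rate overall. They agree.

no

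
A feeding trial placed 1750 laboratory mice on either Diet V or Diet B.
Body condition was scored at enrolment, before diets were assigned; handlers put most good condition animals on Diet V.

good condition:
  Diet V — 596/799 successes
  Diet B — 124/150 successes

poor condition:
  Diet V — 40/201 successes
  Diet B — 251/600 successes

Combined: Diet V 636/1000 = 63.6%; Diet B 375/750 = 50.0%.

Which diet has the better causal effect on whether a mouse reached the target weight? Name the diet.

Nothing the diet does changes starting body condition; the imbalance is an allocation artefact. With starting body condition also predicting the outcome, the pooled figure is confounded, and the within-stratum comparison is the causal one.
Within each level — good condition: 74.6% vs 82.7%; poor condition: 19.9% vs 41.8% — Diet B is higher every time.

Diet B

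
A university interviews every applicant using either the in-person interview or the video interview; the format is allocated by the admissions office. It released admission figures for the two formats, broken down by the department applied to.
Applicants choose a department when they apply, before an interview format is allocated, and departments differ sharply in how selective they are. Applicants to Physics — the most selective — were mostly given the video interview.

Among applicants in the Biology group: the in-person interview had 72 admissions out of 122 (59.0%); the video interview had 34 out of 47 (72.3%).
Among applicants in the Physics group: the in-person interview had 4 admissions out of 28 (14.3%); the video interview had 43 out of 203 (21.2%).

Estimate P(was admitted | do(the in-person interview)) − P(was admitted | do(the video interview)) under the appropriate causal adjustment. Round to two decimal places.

Within every department level the video interview has the higher rate, yet pooled the in-person interview does — Simpson's reversal.
Department is set before the interview format has any effect — it is not caused by the interview format — and it independently drives the outcome. That makes it a confounder, so the causal comparison is within department levels.
Adjusting over the population distribution of department: 0.422·(0.590−0.723) + 0.578·(0.143−0.212) = -0.096.

-0.10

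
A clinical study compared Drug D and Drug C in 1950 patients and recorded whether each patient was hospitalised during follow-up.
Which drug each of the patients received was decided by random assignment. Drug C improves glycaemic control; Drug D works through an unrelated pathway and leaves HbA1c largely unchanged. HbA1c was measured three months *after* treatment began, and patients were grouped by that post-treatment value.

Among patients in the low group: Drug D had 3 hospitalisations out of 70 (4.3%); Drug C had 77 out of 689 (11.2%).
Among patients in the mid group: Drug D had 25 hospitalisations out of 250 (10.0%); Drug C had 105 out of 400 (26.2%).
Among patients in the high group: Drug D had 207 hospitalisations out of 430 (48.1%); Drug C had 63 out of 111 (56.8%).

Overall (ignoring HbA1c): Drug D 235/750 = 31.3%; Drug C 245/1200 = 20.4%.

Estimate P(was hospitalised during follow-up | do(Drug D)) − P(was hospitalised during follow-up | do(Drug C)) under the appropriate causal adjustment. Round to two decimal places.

+0.11

Within every HbA1c level Drug D has the lower rate, yet pooled Drug C does — Simpson's reversal.
HbA1c lies on the pathway drug → HbA1c → outcome, so adjusting for it blocks the indirect effect. For the total causal effect of drug, use the unadjusted pooled rates.
The causal difference is the pooled difference: 0.313 − 0.204 = +0.109.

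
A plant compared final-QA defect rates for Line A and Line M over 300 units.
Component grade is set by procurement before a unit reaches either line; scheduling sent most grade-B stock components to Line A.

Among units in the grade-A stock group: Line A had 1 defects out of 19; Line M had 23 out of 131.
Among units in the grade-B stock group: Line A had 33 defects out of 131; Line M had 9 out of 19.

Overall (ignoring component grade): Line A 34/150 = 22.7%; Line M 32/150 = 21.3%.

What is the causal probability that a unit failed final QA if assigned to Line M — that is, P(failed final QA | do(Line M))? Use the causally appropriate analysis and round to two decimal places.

The stratified and pooled comparisons disagree (Line A wins within each component grade; Line M wins overall), so the answer turns on the causal role of component grade.
Nothing the line does changes component grade; the imbalance is an allocation artefact. With component grade also predicting the outcome, the pooled figure is confounded, and the within-stratum comparison is the causal one.
Standardising Line M to the population component grade mix: 0.500·23/131 + 0.500·9/19 = 0.325.

0.32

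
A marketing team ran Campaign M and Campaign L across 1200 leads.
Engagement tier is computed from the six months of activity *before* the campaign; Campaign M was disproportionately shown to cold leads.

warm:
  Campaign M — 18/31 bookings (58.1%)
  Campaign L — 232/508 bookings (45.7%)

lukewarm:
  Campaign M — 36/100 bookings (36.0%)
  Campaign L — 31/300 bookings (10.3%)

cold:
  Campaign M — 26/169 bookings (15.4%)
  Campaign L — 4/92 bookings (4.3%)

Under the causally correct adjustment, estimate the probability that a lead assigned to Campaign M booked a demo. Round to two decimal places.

Nothing the campaign does changes engagement tier; the imbalance is an allocation artefact. With engagement tier also predicting the outcome, the pooled figure is confounded, and the within-stratum comparison is the causal one.
Standardising Campaign M to the population engagement tier mix: 0.449·18/31 + 0.333·36/100 + 0.217·26/169 = 0.414.

0.41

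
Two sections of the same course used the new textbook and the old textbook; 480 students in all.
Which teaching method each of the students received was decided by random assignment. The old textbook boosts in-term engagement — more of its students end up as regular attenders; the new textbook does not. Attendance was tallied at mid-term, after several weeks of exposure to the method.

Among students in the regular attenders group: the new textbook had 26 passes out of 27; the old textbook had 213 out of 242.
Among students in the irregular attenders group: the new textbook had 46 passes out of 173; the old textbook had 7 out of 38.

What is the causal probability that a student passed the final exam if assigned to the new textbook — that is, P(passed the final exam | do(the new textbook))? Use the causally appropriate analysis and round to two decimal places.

Mid-term attendance is downstream of the teaching method. One should not condition on a consequence of treatment, so the overall rates are the right comparison.
So P(outcome | do(the new textbook)) is just the pooled rate for the new textbook: 72/200 = 0.360.

0.36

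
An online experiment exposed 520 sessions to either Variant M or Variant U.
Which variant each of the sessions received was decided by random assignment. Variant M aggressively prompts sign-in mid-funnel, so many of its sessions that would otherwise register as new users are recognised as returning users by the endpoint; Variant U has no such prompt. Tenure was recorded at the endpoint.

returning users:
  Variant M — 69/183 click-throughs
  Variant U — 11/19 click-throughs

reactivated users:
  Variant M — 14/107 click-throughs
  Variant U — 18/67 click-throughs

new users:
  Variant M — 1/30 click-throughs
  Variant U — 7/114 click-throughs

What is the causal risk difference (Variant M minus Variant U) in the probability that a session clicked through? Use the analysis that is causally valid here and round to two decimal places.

Stratifying would compare variants among sessions the variants themselves sorted into user tenure groups — a form of selection on an intermediate. The unconditioned pooled rates give the total causal effect.
The causal difference is the pooled difference: 0.263 − 0.180 = +0.083.

+0.08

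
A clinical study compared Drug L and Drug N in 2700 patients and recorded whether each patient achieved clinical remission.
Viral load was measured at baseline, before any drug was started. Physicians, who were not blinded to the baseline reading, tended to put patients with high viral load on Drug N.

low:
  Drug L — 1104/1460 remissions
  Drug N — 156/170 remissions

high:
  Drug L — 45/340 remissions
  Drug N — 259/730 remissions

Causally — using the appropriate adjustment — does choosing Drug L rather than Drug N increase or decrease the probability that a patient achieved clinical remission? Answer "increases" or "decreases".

The viral load-specific comparison favours Drug N throughout, but the pooled figures favour Drug L. The question is whether to condition on viral load.
Viral load satisfies the back-door criterion: it is not a descendant of the drug, and it blocks the spurious path from drug to outcome. Adjusting for it (i.e., using the within-viral load rates) gives the causal effect.
Within each level — low: 75.6% vs 91.8%; high: 13.2% vs 35.5% — Drug N is higher every time.

decreases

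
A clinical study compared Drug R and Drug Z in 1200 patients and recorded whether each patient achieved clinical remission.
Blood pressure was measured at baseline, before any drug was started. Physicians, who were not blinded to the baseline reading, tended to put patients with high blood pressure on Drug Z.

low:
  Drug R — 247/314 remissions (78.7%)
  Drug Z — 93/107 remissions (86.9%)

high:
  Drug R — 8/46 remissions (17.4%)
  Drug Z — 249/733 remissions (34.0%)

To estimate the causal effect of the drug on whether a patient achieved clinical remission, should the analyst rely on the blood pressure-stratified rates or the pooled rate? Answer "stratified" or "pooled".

stratified

The imbalance in blood pressure arose from how patients were allocated, not from anything the drug did; and blood pressure independently affects the outcome. The pooled gap is confounded — condition on blood pressure.
Within each level — low: 78.7% vs 86.9%; high: 17.4% vs 34.0% — Drug Z is higher every time.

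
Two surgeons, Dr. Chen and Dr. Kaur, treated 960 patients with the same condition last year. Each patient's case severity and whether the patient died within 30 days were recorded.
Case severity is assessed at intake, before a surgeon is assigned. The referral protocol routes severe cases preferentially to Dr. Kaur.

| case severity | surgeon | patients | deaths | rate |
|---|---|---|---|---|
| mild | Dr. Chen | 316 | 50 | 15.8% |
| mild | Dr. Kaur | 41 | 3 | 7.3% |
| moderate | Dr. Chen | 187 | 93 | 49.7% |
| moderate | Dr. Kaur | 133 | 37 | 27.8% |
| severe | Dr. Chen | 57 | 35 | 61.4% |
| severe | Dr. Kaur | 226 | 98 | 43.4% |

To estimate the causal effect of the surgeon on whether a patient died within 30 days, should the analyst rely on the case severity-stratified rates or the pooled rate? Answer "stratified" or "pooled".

Within every case severity level Dr. Kaur has the lower rate, yet pooled Dr. Chen does — Simpson's reversal.
Nothing the surgeon does changes case severity; the imbalance is an allocation artefact. With case severity also predicting the outcome, the pooled figure is confounded, and the within-stratum comparison is the causal one.
Within each level — mild: 15.8% vs 7.3%; moderate: 49.7% vs 27.8%; severe: 61.4% vs 43.4% — Dr. Kaur is lower every time.

stratified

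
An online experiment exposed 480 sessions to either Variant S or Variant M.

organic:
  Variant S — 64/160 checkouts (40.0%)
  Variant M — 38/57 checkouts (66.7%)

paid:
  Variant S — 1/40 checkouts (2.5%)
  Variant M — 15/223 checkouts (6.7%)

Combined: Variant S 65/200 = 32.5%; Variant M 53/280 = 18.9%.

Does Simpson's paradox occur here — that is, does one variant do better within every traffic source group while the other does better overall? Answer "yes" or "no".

yes

Within each traffic source level (organic 40.0% vs 66.7%; paid 2.5% vs 6.7%), Variant M has the higher rate every time. Pooled: 32.5% vs 18.9% — Variant S has the higher rate overall. The two comparisons disagree.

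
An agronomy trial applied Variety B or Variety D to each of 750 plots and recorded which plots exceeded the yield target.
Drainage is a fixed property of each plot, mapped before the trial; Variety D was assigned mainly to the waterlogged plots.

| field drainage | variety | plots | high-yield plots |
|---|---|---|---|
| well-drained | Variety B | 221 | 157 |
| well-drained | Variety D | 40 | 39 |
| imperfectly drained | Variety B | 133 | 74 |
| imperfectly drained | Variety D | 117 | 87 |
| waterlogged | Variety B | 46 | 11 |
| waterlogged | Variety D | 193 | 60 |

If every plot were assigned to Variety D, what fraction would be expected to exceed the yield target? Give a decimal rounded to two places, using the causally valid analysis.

Since field drainage is a pre-existing factor (not a product of the variety) and it affects the outcome on its own, it is a confounder. The stratified rates, not the pooled rate, identify the causal effect.
Standardising Variety D to the population field drainage mix: 0.348·39/40 + 0.333·87/117 + 0.319·60/193 = 0.686.

0.69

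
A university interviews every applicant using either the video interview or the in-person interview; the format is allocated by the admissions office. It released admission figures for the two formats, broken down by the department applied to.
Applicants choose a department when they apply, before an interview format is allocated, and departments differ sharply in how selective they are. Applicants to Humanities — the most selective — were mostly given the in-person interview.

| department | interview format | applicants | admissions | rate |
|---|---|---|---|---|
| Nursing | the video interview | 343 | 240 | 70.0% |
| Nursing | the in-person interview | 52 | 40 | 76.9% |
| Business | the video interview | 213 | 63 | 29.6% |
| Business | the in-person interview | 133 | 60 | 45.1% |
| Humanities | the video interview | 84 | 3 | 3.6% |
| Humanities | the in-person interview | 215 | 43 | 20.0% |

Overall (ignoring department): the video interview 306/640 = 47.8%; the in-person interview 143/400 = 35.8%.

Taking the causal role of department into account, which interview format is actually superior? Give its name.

The imbalance in department arose from how applicants were allocated, not from anything the interview format did; and department independently affects the outcome. The pooled gap is confounded — condition on department.
Within each level — Nursing: 70.0% vs 76.9%; Business: 29.6% vs 45.1%; Humanities: 3.6% vs 20.0% — the in-person interview is higher every time.

the in-person interview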